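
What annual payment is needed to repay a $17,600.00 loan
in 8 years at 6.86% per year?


Formula: PMT = PV * r / (1 - (1+r)^(-n))
Denominator: 1 - (1 + 0.0686)^(-8) = 0.411863
Numerator: $17,600.00 * 0.0686 = 1207.36
PMT = 1207.36 / 0.411863 = $2,931.46

$2,931.46


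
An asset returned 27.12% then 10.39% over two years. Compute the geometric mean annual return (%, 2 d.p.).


Formula: Geometric mean = ((1+r1)*(1+r2))^(1/2) - 1
Product: (1 + 0.2712) * (1 + 0.1039) = 1.2712 * 1.1039 = 1.403278
Square root: 1.403278^0.5 = 1.1846
Geometric mean = 1.1846 - 1 = 0.1846
As percentage: 18.46%

18.46%


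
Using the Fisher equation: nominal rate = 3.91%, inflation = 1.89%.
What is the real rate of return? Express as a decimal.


Formula: (1 + r_real) = (1 + r_nom) / (1 + inflation)
Substituting: (1 + r_real) = 1.0391 / 1.0189
(1 + r_real) = 1.019825
r_real = 1.019825 - 1 = 0.019825

0.019825


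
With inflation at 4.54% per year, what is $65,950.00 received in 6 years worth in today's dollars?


Formula: Real value = nominal / (1 + inflation)^years
Price level: (1 + 0.0454)^6 = 1.305254
Real value = $65,950.00 / 1.305254 = $50,526.57

$50,526.57


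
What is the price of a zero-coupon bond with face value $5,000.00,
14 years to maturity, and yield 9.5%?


Formula: Price = FV / (1 + r)^n
Substituting: Price = $5,000.00 / (1 + 0.095)^14
Discount factor: (1.095)^14 = 3.562851
Price = $5,000.00 / 3.562851 = $1,403.37

$1,403.37


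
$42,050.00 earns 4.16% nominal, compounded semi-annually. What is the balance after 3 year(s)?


Formula: FV = P * (1 + r/m)^(m*t)
Period rate: r/m = 0.0416 / 2 = 0.0208
Total periods: m*t = 2 * 3 = 6
Growth factor: (1 + 0.0208)^6 = 1.131472
FV = $42,050.00 * 1.131472 = $47,578.41

$47,578.41


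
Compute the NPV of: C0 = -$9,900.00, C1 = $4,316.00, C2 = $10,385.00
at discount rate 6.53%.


Formula: NPV = C0 + C1/(1+r) + C2/(1+r)^2
Discount C1: $4,316.00 / (1 + 0.0653) = $4,051.44
Discount C2: $10,385.00 / (1 + 0.0653)^2 = $9,150.88
NPV = -$9,900.00 + $4,051.44 + $9,150.88 = $3,302.32

$3,302.32


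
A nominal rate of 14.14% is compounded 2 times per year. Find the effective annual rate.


Formula: EAR = (1 + r/m)^m - 1
Period rate: r/m = 0.1414 / 2 = 0.0707
Compounding: (1 + 0.0707)^2 = 1.146398
EAR = 1.146398 - 1 = 0.146398

0.146398


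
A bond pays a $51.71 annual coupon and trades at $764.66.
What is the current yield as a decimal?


Formula: Current yield = annual coupon / price
Substituting: CY = $51.71 / $764.66
CY = 0.067625

0.067625


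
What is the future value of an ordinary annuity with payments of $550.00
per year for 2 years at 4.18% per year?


Formula: FV = PMT * ((1+r)^n - 1) / r
Growth factor: (1 + 0.0418)^2 = 1.085347
Numerator: 1.085347 - 1 = 0.085347
FV = $550.00 * 0.085347 / 0.0418 = $1,122.99

$1,122.99


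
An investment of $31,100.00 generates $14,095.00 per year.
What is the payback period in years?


Formula: Payback = investment / annual cash flow
Substituting: Payback = $31,100.00 / $14,095.00
Payback = 2.2065 years

2.2065 years


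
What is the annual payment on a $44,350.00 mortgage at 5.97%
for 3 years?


Formula: PMT = PV * r / (1 - (1+r)^(-n))
Denominator: 1 - (1 + 0.0597)^(-3) = 0.159667
Numerator: $44,350.00 * 0.0597 = 2647.695
PMT = 2647.695 / 0.159667 = $16,582.56

$16,582.56


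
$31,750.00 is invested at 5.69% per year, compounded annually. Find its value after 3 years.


Formula: FV = P * (1 + r)^n
Substituting: FV = $31,750.00 * (1 + 0.0569)^3
Growth factor: (1.0569)^3 = 1.180597
FV = $31,750.00 * 1.180597 = $37,483.96

$37,483.96


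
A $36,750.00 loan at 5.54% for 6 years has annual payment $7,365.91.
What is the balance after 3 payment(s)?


Formula: Balance = PV*(1+r)^k - PMT*((1+r)^k - 1)/r
Growth: (1 + 0.0554)^3 = 1.175578
Accumulated factor: ((1+r)^k - 1)/r = 3.169269
Balance = $36,750.00 * 1.175578 - $7,365.91 * 3.169269
Balance = $19,857.92

$19,857.92


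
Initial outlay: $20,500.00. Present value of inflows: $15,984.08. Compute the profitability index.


Formula: PI = PV(cash flows) / initial investment
Substituting: PI = $15,984.08 / $20,500.00
PI = 0.7797

0.7797


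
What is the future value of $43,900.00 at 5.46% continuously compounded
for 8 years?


Formula: FV = P * e^(r*t)
Exponent: r*t = 0.0546 * 8 = 0.4368
e^(0.4368) = 1.547746
FV = $43,900.00 * 1.547746 = $67,946.07

$67,946.07


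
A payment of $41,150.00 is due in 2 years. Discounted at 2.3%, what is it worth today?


Formula: PV = FV / (1 + r)^n
Substituting: PV = $41,150.00 / (1 + 0.023)^2
Discount factor: (1.023)^2 = 1.046529
PV = $41,150.00 / 1.046529 = $39,320.46

$39,320.46


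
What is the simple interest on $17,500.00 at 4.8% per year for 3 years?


Formula: I = P * r * t
Substituting: I = $17,500.00 * 0.048 * 3
Step: I = $17,500.00 * 0.144
I = $2,520.00

$2,520.00


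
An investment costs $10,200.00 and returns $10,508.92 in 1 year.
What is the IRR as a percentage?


Formula: IRR = C1/C0 - 1
Substituting: IRR = $10,508.92 / $10,200.00 - 1
Ratio: 1.030286 - 1 = 0.030286
IRR = 3.0286%

3.0286%


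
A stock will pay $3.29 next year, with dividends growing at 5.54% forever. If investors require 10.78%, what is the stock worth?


Formula: P = D1 / (r - g)
Spread: r - g = 0.1078 - 0.0554 = 0.0524
Substituting: P = $3.29 / 0.0524
P = $62.79

$62.79


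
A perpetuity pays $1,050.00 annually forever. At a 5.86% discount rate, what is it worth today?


Formula: PV = C / r
Substituting: PV = $1,050.00 / 0.0586
PV = $17,918.09

$17,918.09


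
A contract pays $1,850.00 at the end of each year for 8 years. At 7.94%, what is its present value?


Formula: PV = PMT * (1 - (1+r)^(-n)) / r
Discount factor: (1 + 0.0794)^(-8) = 0.542676
Bracket: 1 - 0.542676 = 0.457324
PV = $1,850.00 * 0.457324 / 0.0794 = $10,655.53

$10,655.53


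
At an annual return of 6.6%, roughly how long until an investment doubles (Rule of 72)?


Formula: Years ≈ 72 / r
Substituting: Years ≈ 72 / 6.6
Years ≈ 10.9

10.9 years


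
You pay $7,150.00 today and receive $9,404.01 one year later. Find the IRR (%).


Formula: IRR = C1/C0 - 1
Substituting: IRR = $9,404.01 / $7,150.00 - 1
Ratio: 1.315246 - 1 = 0.315246
IRR = 31.5246%

31.5246%


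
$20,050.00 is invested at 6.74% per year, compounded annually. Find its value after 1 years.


Formula: FV = P * (1 + r)^n
Substituting: FV = $20,050.00 * (1 + 0.0674)^1
Growth factor: (1.0674)^1 = 1.0674
FV = $20,050.00 * 1.0674 = $21,401.37

$21,401.37


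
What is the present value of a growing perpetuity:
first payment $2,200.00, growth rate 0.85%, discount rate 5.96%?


Formula: PV = C / (r - g)
Spread: r - g = 0.0596 - 0.0085 = 0.0511
Substituting: PV = $2,200.00 / 0.0511
PV = $43,052.84

$43,052.84


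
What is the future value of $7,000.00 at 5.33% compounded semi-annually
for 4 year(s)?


Formula: FV = P * (1 + r/m)^(m*t)
Period rate: r/m = 0.0533 / 2 = 0.02665
Total periods: m*t = 2 * 4 = 8
Growth factor: (1 + 0.02665)^8 = 1.234182
FV = $7,000.00 * 1.234182 = $8,639.28

$8,639.28


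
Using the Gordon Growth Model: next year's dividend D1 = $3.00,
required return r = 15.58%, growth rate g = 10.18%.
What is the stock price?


Formula: P = D1 / (r - g)
Spread: r - g = 0.1558 - 0.1018 = 0.054
Substituting: P = $3.00 / 0.054
P = $55.56

$55.56


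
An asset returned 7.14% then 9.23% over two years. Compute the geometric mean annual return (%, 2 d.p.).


Formula: Geometric mean = ((1+r1)*(1+r2))^(1/2) - 1
Product: (1 + 0.0714) * (1 + 0.0923) = 1.0714 * 1.0923 = 1.17029
Square root: 1.17029^0.5 = 1.0818
Geometric mean = 1.0818 - 1 = 0.0818
As percentage: 8.18%

8.18%


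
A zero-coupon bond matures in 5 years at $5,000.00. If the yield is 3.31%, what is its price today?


Formula: Price = FV / (1 + r)^n
Substituting: Price = $5,000.00 / (1 + 0.0331)^5
Discount factor: (1.0331)^5 = 1.176825
Price = $5,000.00 / 1.176825 = $4,248.72

$4,248.72


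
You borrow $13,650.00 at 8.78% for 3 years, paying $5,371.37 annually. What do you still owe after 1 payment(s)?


Formula: Balance = PV*(1+r)^k - PMT*((1+r)^k - 1)/r
Growth: (1 + 0.0878)^1 = 1.0878
Accumulated factor: ((1+r)^k - 1)/r = 1.0
Balance = $13,650.00 * 1.0878 - $5,371.37 * 1.0
Balance = $9,477.10

$9,477.10


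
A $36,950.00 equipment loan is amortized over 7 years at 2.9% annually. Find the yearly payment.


Formula: PMT = PV * r / (1 - (1+r)^(-n))
Denominator: 1 - (1 + 0.029)^(-7) = 0.181361
Numerator: $36,950.00 * 0.029 = 1071.55
PMT = 1071.55 / 0.181361 = $5,908.38

$5,908.38


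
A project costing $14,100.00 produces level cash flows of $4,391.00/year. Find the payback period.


Formula: Payback = investment / annual cash flow
Substituting: Payback = $14,100.00 / $4,391.00
Payback = 3.2111 years

3.2111 years


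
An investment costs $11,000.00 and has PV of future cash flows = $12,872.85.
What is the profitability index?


Formula: PI = PV(cash flows) / initial investment
Substituting: PI = $12,872.85 / $11,000.00
PI = 1.1703

1.1703


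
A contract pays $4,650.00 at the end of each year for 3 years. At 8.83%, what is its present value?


Formula: PV = PMT * (1 - (1+r)^(-n)) / r
Discount factor: (1 + 0.0883)^(-3) = 0.775808
Bracket: 1 - 0.775808 = 0.224192
PV = $4,650.00 * 0.224192 / 0.0883 = $11,806.27

$11,806.27


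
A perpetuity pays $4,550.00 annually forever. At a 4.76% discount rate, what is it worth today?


Formula: PV = C / r
Substituting: PV = $4,550.00 / 0.0476
PV = $95,588.24

$95,588.24


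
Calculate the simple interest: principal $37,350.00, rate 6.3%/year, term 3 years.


Formula: I = P * r * t
Substituting: I = $37,350.00 * 0.063 * 3
Step: I = $37,350.00 * 0.189
I = $7,059.15

$7,059.15


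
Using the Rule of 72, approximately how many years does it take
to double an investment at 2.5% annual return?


Formula: Years ≈ 72 / r
Substituting: Years ≈ 72 / 2.5
Years ≈ 28.8

28.8 years


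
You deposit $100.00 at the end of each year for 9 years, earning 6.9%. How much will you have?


Formula: FV = PMT * ((1+r)^n - 1) / r
Growth factor: (1 + 0.069)^9 = 1.823053
Numerator: 1.823053 - 1 = 0.823053
FV = $100.00 * 0.823053 / 0.069 = $1,192.83

$1,192.83


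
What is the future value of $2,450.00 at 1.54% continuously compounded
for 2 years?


Formula: FV = P * e^(r*t)
Exponent: r*t = 0.0154 * 2 = 0.0308
e^(0.0308) = 1.031279
FV = $2,450.00 * 1.031279 = $2,526.63

$2,526.63


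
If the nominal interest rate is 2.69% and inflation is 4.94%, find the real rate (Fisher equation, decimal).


Formula: (1 + r_real) = (1 + r_nom) / (1 + inflation)
Substituting: (1 + r_real) = 1.0269 / 1.0494
(1 + r_real) = 0.978559
r_real = 0.978559 - 1 = -0.021441

-0.021441


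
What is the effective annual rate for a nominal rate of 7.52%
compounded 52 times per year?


Formula: EAR = (1 + r/m)^m - 1
Period rate: r/m = 0.0752 / 52 = 0.001446
Compounding: (1 + 0.001446)^52 = 1.078041
EAR = 1.078041 - 1 = 0.078041

0.078041


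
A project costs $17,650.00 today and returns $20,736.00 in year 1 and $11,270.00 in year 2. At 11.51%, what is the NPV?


Formula: NPV = C0 + C1/(1+r) + C2/(1+r)^2
Discount C1: $20,736.00 / (1 + 0.1151) = $18,595.64
Discount C2: $11,270.00 / (1 + 0.1151)^2 = $9,063.51
NPV = -$17,650.00 + $18,595.64 + $9,063.51 = $10,009.15

$10,009.15


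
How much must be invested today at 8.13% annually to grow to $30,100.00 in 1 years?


Formula: PV = FV / (1 + r)^n
Substituting: PV = $30,100.00 / (1 + 0.0813)^1
Discount factor: (1.0813)^1 = 1.0813
PV = $30,100.00 / 1.0813 = $27,836.86

$27,836.86


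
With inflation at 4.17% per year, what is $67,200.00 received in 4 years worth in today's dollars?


Formula: Real value = nominal / (1 + inflation)^years
Price level: (1 + 0.0417)^4 = 1.177526
Real value = $67,200.00 / 1.177526 = $57,068.78

$57,068.78


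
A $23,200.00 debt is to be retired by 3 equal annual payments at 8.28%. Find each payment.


Formula: PMT = PV * r / (1 - (1+r)^(-n))
Denominator: 1 - (1 + 0.0828)^(-3) = 0.21231
Numerator: $23,200.00 * 0.0828 = 1920.96
PMT = 1920.96 / 0.21231 = $9,047.90

$9,047.90


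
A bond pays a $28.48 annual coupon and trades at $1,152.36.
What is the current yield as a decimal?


Formula: Current yield = annual coupon / price
Substituting: CY = $28.48 / $1,152.36
CY = 0.024714

0.024714


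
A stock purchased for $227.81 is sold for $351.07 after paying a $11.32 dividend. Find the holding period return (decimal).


Formula: HPR = (P1 - P0 + D) / P0
Gain: $351.07 - $227.81 + $11.32 = $134.58
HPR = $134.58 / $227.81 = 0.5908

0.5908


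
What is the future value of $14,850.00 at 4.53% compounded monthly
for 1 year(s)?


Formula: FV = P * (1 + r/m)^(m*t)
Period rate: r/m = 0.0453 / 12 = 0.003775
Total periods: m*t = 12 * 1 = 12
Growth factor: (1 + 0.003775)^12 = 1.046252
FV = $14,850.00 * 1.046252 = $15,536.85

$15,536.85


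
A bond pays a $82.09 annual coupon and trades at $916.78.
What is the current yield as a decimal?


Formula: Current yield = annual coupon / price
Substituting: CY = $82.09 / $916.78
CY = 0.089542

0.089542


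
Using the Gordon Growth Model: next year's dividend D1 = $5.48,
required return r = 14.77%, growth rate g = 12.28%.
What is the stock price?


Formula: P = D1 / (r - g)
Spread: r - g = 0.1477 - 0.1228 = 0.0249
Substituting: P = $5.48 / 0.0249
P = $220.08

$220.08


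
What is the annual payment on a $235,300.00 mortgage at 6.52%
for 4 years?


Formula: PMT = PV * r / (1 - (1+r)^(-n))
Denominator: 1 - (1 + 0.0652)^(-4) = 0.223261
Numerator: $235,300.00 * 0.0652 = 15341.56
PMT = 15341.56 / 0.223261 = $68,715.95

$68,715.95


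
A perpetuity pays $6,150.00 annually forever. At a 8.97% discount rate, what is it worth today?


Formula: PV = C / r
Substituting: PV = $6,150.00 / 0.0897
PV = $68,561.87

$68,561.87


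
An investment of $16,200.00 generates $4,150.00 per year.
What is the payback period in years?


Formula: Payback = investment / annual cash flow
Substituting: Payback = $16,200.00 / $4,150.00
Payback = 3.9036 years

3.9036 years


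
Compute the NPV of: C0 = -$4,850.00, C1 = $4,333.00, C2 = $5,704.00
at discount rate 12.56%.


Formula: NPV = C0 + C1/(1+r) + C2/(1+r)^2
Discount C1: $4,333.00 / (1 + 0.1256) = $3,849.50
Discount C2: $5,704.00 / (1 + 0.1256)^2 = $4,502.06
NPV = -$4,850.00 + $3,849.50 + $4,502.06 = $3,501.56

$3,501.56


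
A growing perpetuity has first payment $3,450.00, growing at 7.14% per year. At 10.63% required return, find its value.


Formula: PV = C / (r - g)
Spread: r - g = 0.1063 - 0.0714 = 0.0349
Substituting: PV = $3,450.00 / 0.0349
PV = $98,853.87

$98,853.87


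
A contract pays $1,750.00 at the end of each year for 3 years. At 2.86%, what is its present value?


Formula: PV = PMT * (1 - (1+r)^(-n)) / r
Discount factor: (1 + 0.0286)^(-3) = 0.918883
Bracket: 1 - 0.918883 = 0.081117
PV = $1,750.00 * 0.081117 / 0.0286 = $4,963.42

$4,963.42


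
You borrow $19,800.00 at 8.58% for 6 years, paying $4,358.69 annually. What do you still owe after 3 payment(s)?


Formula: Balance = PV*(1+r)^k - PMT*((1+r)^k - 1)/r
Growth: (1 + 0.0858)^3 = 1.280117
Accumulated factor: ((1+r)^k - 1)/r = 3.264762
Balance = $19,800.00 * 1.280117 - $4,358.69 * 3.264762
Balance = $11,116.22

$11,116.22


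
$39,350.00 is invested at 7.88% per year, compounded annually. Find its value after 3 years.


Formula: FV = P * (1 + r)^n
Substituting: FV = $39,350.00 * (1 + 0.0788)^3
Growth factor: (1.0788)^3 = 1.255518
FV = $39,350.00 * 1.255518 = $49,404.62

$49,404.62


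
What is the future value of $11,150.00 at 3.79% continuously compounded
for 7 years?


Formula: FV = P * e^(r*t)
Exponent: r*t = 0.0379 * 7 = 0.2653
e^(0.2653) = 1.303822
FV = $11,150.00 * 1.303822 = $14,537.62

$14,537.62


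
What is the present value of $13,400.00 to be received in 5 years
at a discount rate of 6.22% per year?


Formula: PV = FV / (1 + r)^n
Substituting: PV = $13,400.00 / (1 + 0.0622)^5
Discount factor: (1.0622)^5 = 1.352171
PV = $13,400.00 / 1.352171 = $9,909.99

$9,909.99


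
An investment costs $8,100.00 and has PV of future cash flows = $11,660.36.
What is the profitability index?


Formula: PI = PV(cash flows) / initial investment
Substituting: PI = $11,660.36 / $8,100.00
PI = 1.4396

1.4396


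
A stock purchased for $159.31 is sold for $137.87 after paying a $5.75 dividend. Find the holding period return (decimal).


Formula: HPR = (P1 - P0 + D) / P0
Gain: $137.87 - $159.31 + $5.75 = -$15.69
HPR = -$15.69 / $159.31 = -0.0985

-0.0985


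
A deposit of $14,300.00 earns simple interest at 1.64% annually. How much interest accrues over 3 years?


Formula: I = P * r * t
Substituting: I = $14,300.00 * 0.0164 * 3
Step: I = $14,300.00 * 0.0492
I = $703.56

$703.56


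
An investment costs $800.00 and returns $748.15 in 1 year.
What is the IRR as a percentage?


Formula: IRR = C1/C0 - 1
Substituting: IRR = $748.15 / $800.00 - 1
Ratio: 0.935187 - 1 = -0.064813
IRR = -6.4813%

-6.4813%


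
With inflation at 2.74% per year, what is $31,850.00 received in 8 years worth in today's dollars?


Formula: Real value = nominal / (1 + inflation)^years
Price level: (1 + 0.0274)^8 = 1.241414
Real value = $31,850.00 / 1.241414 = $25,656.24

$25,656.24


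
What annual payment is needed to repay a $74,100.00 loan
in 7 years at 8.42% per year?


Formula: PMT = PV * r / (1 - (1+r)^(-n))
Denominator: 1 - (1 + 0.0842)^(-7) = 0.432149
Numerator: $74,100.00 * 0.0842 = 6239.22
PMT = 6239.22 / 0.432149 = $14,437.65

$14,437.65


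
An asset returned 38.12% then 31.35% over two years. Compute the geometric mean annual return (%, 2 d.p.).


Formula: Geometric mean = ((1+r1)*(1+r2))^(1/2) - 1
Product: (1 + 0.3812) * (1 + 0.3135) = 1.3812 * 1.3135 = 1.814206
Square root: 1.814206^0.5 = 1.346925
Geometric mean = 1.346925 - 1 = 0.346925
As percentage: 34.69%

34.69%


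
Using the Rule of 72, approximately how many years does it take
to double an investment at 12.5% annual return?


Formula: Years ≈ 72 / r
Substituting: Years ≈ 72 / 12.5
Years ≈ 5.8

5.8 years


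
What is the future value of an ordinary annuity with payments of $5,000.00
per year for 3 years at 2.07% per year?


Formula: FV = PMT * ((1+r)^n - 1) / r
Growth factor: (1 + 0.0207)^3 = 1.063394
Numerator: 1.063394 - 1 = 0.063394
FV = $5,000.00 * 0.063394 / 0.0207 = $15,312.64

$15,312.64


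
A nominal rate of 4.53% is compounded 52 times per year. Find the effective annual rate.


Formula: EAR = (1 + r/m)^m - 1
Period rate: r/m = 0.0453 / 52 = 0.000871
Compounding: (1 + 0.000871)^52 = 1.046321
EAR = 1.046321 - 1 = 0.046321

0.046321


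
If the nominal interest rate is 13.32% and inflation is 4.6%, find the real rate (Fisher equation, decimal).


Formula: (1 + r_real) = (1 + r_nom) / (1 + inflation)
Substituting: (1 + r_real) = 1.1332 / 1.046
(1 + r_real) = 1.083365
r_real = 1.083365 - 1 = 0.083365

0.083365


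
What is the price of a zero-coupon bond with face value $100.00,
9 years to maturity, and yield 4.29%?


Formula: Price = FV / (1 + r)^n
Substituting: Price = $100.00 / (1 + 0.0429)^9
Discount factor: (1.0429)^9 = 1.459432
Price = $100.00 / 1.459432 = $68.52

$68.52


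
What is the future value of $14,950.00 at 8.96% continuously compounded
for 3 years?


Formula: FV = P * e^(r*t)
Exponent: r*t = 0.0896 * 3 = 0.2688
e^(0.2688) = 1.308393
FV = $14,950.00 * 1.308393 = $19,560.48

$19,560.48


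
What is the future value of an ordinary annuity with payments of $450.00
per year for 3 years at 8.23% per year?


Formula: FV = PMT * ((1+r)^n - 1) / r
Growth factor: (1 + 0.0823)^3 = 1.267777
Numerator: 1.267777 - 1 = 0.267777
FV = $450.00 * 0.267777 / 0.0823 = $1,464.15

$1,464.15


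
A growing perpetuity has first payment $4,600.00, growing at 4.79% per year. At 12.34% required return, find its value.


Formula: PV = C / (r - g)
Spread: r - g = 0.1234 - 0.0479 = 0.0755
Substituting: PV = $4,600.00 / 0.0755
PV = $60,927.15

$60,927.15


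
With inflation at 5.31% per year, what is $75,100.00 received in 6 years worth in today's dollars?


Formula: Real value = nominal / (1 + inflation)^years
Price level: (1 + 0.0531)^6 = 1.36401
Real value = $75,100.00 / 1.36401 = $55,058.23

$55,058.23


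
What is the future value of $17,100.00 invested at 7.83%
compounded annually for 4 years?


Formula: FV = P * (1 + r)^n
Substituting: FV = $17,100.00 * (1 + 0.0783)^4
Growth factor: (1.0783)^4 = 1.351943
FV = $17,100.00 * 1.351943 = $23,118.23

$23,118.23


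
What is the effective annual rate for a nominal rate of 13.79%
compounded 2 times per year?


Formula: EAR = (1 + r/m)^m - 1
Period rate: r/m = 0.1379 / 2 = 0.06895
Compounding: (1 + 0.06895)^2 = 1.142654
EAR = 1.142654 - 1 = 0.142654

0.142654


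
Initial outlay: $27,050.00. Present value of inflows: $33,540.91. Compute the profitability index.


Formula: PI = PV(cash flows) / initial investment
Substituting: PI = $33,540.91 / $27,050.00
PI = 1.24

1.24


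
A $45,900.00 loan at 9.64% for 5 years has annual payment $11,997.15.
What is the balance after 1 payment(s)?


Formula: Balance = PV*(1+r)^k - PMT*((1+r)^k - 1)/r
Growth: (1 + 0.0964)^1 = 1.0964
Accumulated factor: ((1+r)^k - 1)/r = 1.0
Balance = $45,900.00 * 1.0964 - $11,997.15 * 1.0
Balance = $38,327.61

$38,327.61


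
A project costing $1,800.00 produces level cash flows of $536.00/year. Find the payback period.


Formula: Payback = investment / annual cash flow
Substituting: Payback = $1,800.00 / $536.00
Payback = 3.3582 years

3.3582 years


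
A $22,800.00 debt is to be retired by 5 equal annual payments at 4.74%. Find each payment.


Formula: PMT = PV * r / (1 - (1+r)^(-n))
Denominator: 1 - (1 + 0.0474)^(-5) = 0.206701
Numerator: $22,800.00 * 0.0474 = 1080.72
PMT = 1080.72 / 0.206701 = $5,228.43

$5,228.43


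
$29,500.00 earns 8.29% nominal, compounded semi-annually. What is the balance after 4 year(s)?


Formula: FV = P * (1 + r/m)^(m*t)
Period rate: r/m = 0.0829 / 2 = 0.04145
Total periods: m*t = 2 * 4 = 8
Growth factor: (1 + 0.04145)^8 = 1.383909
FV = $29,500.00 * 1.383909 = $40,825.30

$40,825.30


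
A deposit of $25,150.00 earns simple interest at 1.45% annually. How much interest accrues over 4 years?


Formula: I = P * r * t
Substituting: I = $25,150.00 * 0.0145 * 4
Step: I = $25,150.00 * 0.058
I = $1,458.70

$1,458.70


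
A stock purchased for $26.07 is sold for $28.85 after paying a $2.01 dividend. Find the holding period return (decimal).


Formula: HPR = (P1 - P0 + D) / P0
Gain: $28.85 - $26.07 + $2.01 = $4.79
HPR = $4.79 / $26.07 = 0.1837

0.1837


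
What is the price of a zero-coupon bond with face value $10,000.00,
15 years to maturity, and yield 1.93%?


Formula: Price = FV / (1 + r)^n
Substituting: Price = $10,000.00 / (1 + 0.0193)^15
Discount factor: (1.0193)^15 = 1.33208
Price = $10,000.00 / 1.33208 = $7,507.06

$7,507.06


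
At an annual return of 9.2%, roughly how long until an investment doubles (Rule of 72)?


Formula: Years ≈ 72 / r
Substituting: Years ≈ 72 / 9.2
Years ≈ 7.8

7.8 years


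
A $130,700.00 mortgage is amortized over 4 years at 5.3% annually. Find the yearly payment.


Formula: PMT = PV * r / (1 - (1+r)^(-n))
Denominator: 1 - (1 + 0.053)^(-4) = 0.186633
Numerator: $130,700.00 * 0.053 = 6927.1
PMT = 6927.1 / 0.186633 = $37,116.15

$37,116.15


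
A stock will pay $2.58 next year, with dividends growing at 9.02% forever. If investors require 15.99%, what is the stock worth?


Formula: P = D1 / (r - g)
Spread: r - g = 0.1599 - 0.0902 = 0.0697
Substituting: P = $2.58 / 0.0697
P = $37.02

$37.02


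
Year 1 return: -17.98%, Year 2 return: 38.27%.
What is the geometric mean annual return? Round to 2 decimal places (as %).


Formula: Geometric mean = ((1+r1)*(1+r2))^(1/2) - 1
Product: (1 + -0.1798) * (1 + 0.3827) = 0.8202 * 1.3827 = 1.134091
Square root: 1.134091^0.5 = 1.064937
Geometric mean = 1.064937 - 1 = 0.064937
As percentage: 6.49%

6.49%


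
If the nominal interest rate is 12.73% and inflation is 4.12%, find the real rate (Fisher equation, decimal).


Formula: (1 + r_real) = (1 + r_nom) / (1 + inflation)
Substituting: (1 + r_real) = 1.1273 / 1.0412
(1 + r_real) = 1.082693
r_real = 1.082693 - 1 = 0.082693

0.082693


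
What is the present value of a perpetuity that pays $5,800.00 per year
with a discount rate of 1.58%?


Formula: PV = C / r
Substituting: PV = $5,800.00 / 0.0158
PV = $367,088.61

$367,088.61


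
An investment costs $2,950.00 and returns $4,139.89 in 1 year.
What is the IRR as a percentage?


Formula: IRR = C1/C0 - 1
Substituting: IRR = $4,139.89 / $2,950.00 - 1
Ratio: 1.403353 - 1 = 0.403353
IRR = 40.3353%

40.3353%


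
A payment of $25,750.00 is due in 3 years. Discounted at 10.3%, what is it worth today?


Formula: PV = FV / (1 + r)^n
Substituting: PV = $25,750.00 / (1 + 0.103)^3
Discount factor: (1.103)^3 = 1.34192
PV = $25,750.00 / 1.34192 = $19,188.93

$19,188.93


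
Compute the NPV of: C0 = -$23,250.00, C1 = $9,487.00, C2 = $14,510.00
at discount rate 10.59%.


Formula: NPV = C0 + C1/(1+r) + C2/(1+r)^2
Discount C1: $9,487.00 / (1 + 0.1059) = $8,578.53
Discount C2: $14,510.00 / (1 + 0.1059)^2 = $11,864.12
NPV = -$23,250.00 + $8,578.53 + $11,864.12 = -$2,807.34

-$2,807.34


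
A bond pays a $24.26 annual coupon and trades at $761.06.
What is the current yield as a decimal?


Formula: Current yield = annual coupon / price
Substituting: CY = $24.26 / $761.06
CY = 0.031877

0.031877


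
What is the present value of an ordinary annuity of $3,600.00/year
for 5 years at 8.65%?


Formula: PV = PMT * (1 - (1+r)^(-n)) / r
Discount factor: (1 + 0.0865)^(-5) = 0.660467
Bracket: 1 - 0.660467 = 0.339533
PV = $3,600.00 * 0.339533 / 0.0865 = $14,130.84

$14,130.84


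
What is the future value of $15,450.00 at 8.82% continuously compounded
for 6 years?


Formula: FV = P * e^(r*t)
Exponent: r*t = 0.0882 * 6 = 0.5292
e^(0.5292) = 1.697574
FV = $15,450.00 * 1.697574 = $26,227.51

$26,227.51


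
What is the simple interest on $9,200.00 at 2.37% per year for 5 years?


Formula: I = P * r * t
Substituting: I = $9,200.00 * 0.0237 * 5
Step: I = $9,200.00 * 0.1185
I = $1,090.20

$1,090.20


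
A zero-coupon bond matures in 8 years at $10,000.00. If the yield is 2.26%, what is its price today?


Formula: Price = FV / (1 + r)^n
Substituting: Price = $10,000.00 / (1 + 0.0226)^8
Discount factor: (1.0226)^8 = 1.195766
Price = $10,000.00 / 1.195766 = $8,362.84

$8,362.84


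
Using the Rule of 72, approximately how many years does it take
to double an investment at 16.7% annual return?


Formula: Years ≈ 72 / r
Substituting: Years ≈ 72 / 16.7
Years ≈ 4.3

4.3 years


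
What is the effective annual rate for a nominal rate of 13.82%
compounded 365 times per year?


Formula: EAR = (1 + r/m)^m - 1
Period rate: r/m = 0.1382 / 365 = 0.000379
Compounding: (1 + 0.000379)^365 = 1.148175
EAR = 1.148175 - 1 = 0.148175

0.148175


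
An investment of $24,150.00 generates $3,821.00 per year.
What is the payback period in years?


Formula: Payback = investment / annual cash flow
Substituting: Payback = $24,150.00 / $3,821.00
Payback = 6.3203 years

6.3203 years


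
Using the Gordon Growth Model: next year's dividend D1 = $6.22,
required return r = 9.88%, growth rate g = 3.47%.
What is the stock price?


Formula: P = D1 / (r - g)
Spread: r - g = 0.0988 - 0.0347 = 0.0641
Substituting: P = $6.22 / 0.0641
P = $97.04

$97.04


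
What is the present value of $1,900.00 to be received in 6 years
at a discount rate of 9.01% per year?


Formula: PV = FV / (1 + r)^n
Substituting: PV = $1,900.00 / (1 + 0.0901)^6
Discount factor: (1.0901)^6 = 1.678023
PV = $1,900.00 / 1.678023 = $1,132.28

$1,132.28


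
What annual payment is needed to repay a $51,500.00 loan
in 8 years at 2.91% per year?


Formula: PMT = PV * r / (1 - (1+r)^(-n))
Denominator: 1 - (1 + 0.0291)^(-8) = 0.205051
Numerator: $51,500.00 * 0.0291 = 1498.65
PMT = 1498.65 / 0.205051 = $7,308.68

$7,308.68


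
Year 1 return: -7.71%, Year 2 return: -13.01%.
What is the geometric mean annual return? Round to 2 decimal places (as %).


Formula: Geometric mean = ((1+r1)*(1+r2))^(1/2) - 1
Product: (1 + -0.0771) * (1 + -0.1301) = 0.9229 * 0.8699 = 0.802831
Square root: 0.802831^0.5 = 0.896008
Geometric mean = 0.896008 - 1 = -0.103992
As percentage: -10.40%

-10.40%


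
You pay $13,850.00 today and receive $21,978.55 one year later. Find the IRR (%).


Formula: IRR = C1/C0 - 1
Substituting: IRR = $21,978.55 / $13,850.00 - 1
Ratio: 1.586899 - 1 = 0.586899
IRR = 58.6899%

58.6899%


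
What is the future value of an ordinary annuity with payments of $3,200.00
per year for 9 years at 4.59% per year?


Formula: FV = PMT * ((1+r)^n - 1) / r
Growth factor: (1 + 0.0459)^9 = 1.497654
Numerator: 1.497654 - 1 = 0.497654
FV = $3,200.00 * 0.497654 / 0.0459 = $34,694.83

$34,694.83


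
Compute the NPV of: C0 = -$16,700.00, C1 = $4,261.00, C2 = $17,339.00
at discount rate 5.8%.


Formula: NPV = C0 + C1/(1+r) + C2/(1+r)^2
Discount C1: $4,261.00 / (1 + 0.058) = $4,027.41
Discount C2: $17,339.00 / (1 + 0.058)^2 = $15,490.05
NPV = -$16,700.00 + $4,027.41 + $15,490.05 = $2,817.46

$2,817.46


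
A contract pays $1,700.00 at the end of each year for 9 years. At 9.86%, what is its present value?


Formula: PV = PMT * (1 - (1+r)^(-n)) / r
Discount factor: (1 + 0.0986)^(-9) = 0.428987
Bracket: 1 - 0.428987 = 0.571013
PV = $1,700.00 * 0.571013 / 0.0986 = $9,845.06

$9,845.06


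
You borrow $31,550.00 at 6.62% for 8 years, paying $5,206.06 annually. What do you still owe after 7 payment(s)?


Formula: Balance = PV*(1+r)^k - PMT*((1+r)^k - 1)/r
Growth: (1 + 0.0662)^7 = 1.566285
Accumulated factor: ((1+r)^k - 1)/r = 8.554152
Balance = $31,550.00 * 1.566285 - $5,206.06 * 8.554152
Balance = $4,882.86

$4,882.86


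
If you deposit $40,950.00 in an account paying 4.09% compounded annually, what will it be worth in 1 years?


Formula: FV = P * (1 + r)^n
Substituting: FV = $40,950.00 * (1 + 0.0409)^1
Growth factor: (1.0409)^1 = 1.0409
FV = $40,950.00 * 1.0409 = $42,624.86

$42,624.86


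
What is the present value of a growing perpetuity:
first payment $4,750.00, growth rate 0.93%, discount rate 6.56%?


Formula: PV = C / (r - g)
Spread: r - g = 0.0656 - 0.0093 = 0.0563
Substituting: PV = $4,750.00 / 0.0563
PV = $84,369.45

$84,369.45


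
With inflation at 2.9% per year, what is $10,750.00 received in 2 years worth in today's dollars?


Formula: Real value = nominal / (1 + inflation)^years
Price level: (1 + 0.029)^2 = 1.058841
Real value = $10,750.00 / 1.058841 = $10,152.61

$10,152.61


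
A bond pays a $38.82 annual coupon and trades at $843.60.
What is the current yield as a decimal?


Formula: Current yield = annual coupon / price
Substituting: CY = $38.82 / $843.60
CY = 0.046017

0.046017


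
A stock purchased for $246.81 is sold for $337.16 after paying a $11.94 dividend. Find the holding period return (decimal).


Formula: HPR = (P1 - P0 + D) / P0
Gain: $337.16 - $246.81 + $11.94 = $102.29
HPR = $102.29 / $246.81 = 0.4144

0.4144


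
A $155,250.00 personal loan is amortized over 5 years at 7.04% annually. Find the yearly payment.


Formula: PMT = PV * r / (1 - (1+r)^(-n))
Denominator: 1 - (1 + 0.0704)^(-5) = 0.288345
Numerator: $155,250.00 * 0.0704 = 10929.6
PMT = 10929.6 / 0.288345 = $37,904.59

$37,904.59


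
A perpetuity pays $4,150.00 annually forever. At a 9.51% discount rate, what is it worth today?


Formula: PV = C / r
Substituting: PV = $4,150.00 / 0.0951
PV = $43,638.28

$43,638.28


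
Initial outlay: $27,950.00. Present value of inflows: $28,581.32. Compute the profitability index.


Formula: PI = PV(cash flows) / initial investment
Substituting: PI = $28,581.32 / $27,950.00
PI = 1.0226

1.0226


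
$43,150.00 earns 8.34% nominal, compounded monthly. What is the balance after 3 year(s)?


Formula: FV = P * (1 + r/m)^(m*t)
Period rate: r/m = 0.0834 / 12 = 0.00695
Total periods: m*t = 12 * 3 = 36
Growth factor: (1 + 0.00695)^36 = 1.283171
FV = $43,150.00 * 1.283171 = $55,368.84

$55,368.84


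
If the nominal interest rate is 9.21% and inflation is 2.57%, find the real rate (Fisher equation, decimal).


Formula: (1 + r_real) = (1 + r_nom) / (1 + inflation)
Substituting: (1 + r_real) = 1.0921 / 1.0257
(1 + r_real) = 1.064736
r_real = 1.064736 - 1 = 0.064736

0.064736


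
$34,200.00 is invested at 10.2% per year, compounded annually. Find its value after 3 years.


Formula: FV = P * (1 + r)^n
Substituting: FV = $34,200.00 * (1 + 0.102)^3
Growth factor: (1.102)^3 = 1.338273
FV = $34,200.00 * 1.338273 = $45,768.94

$45,768.94


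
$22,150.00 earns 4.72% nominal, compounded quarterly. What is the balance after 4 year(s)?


Formula: FV = P * (1 + r/m)^(m*t)
Period rate: r/m = 0.0472 / 4 = 0.0118
Total periods: m*t = 4 * 4 = 16
Growth factor: (1 + 0.0118)^16 = 1.206465
FV = $22,150.00 * 1.206465 = $26,723.20

$26,723.20


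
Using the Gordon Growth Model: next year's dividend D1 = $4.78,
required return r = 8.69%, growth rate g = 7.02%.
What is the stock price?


Formula: P = D1 / (r - g)
Spread: r - g = 0.0869 - 0.0702 = 0.0167
Substituting: P = $4.78 / 0.0167
P = $286.23

$286.23


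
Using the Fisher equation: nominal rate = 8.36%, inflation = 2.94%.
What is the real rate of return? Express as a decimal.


Formula: (1 + r_real) = (1 + r_nom) / (1 + inflation)
Substituting: (1 + r_real) = 1.0836 / 1.0294
(1 + r_real) = 1.052652
r_real = 1.052652 - 1 = 0.052652

0.052652


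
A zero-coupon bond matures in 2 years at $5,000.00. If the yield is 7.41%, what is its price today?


Formula: Price = FV / (1 + r)^n
Substituting: Price = $5,000.00 / (1 + 0.0741)^2
Discount factor: (1.0741)^2 = 1.153691
Price = $5,000.00 / 1.153691 = $4,333.92

$4,333.92


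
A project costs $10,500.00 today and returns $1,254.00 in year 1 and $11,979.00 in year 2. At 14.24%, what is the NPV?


Formula: NPV = C0 + C1/(1+r) + C2/(1+r)^2
Discount C1: $1,254.00 / (1 + 0.1424) = $1,097.69
Discount C2: $11,979.00 / (1 + 0.1424)^2 = $9,178.76
NPV = -$10,500.00 + $1,097.69 + $9,178.76 = -$223.55

-$223.55


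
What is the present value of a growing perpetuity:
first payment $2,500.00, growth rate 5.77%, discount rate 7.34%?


Formula: PV = C / (r - g)
Spread: r - g = 0.0734 - 0.0577 = 0.0157
Substituting: PV = $2,500.00 / 0.0157
PV = $159,235.67

$159,235.67


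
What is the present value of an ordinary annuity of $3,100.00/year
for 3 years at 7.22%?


Formula: PV = PMT * (1 - (1+r)^(-n)) / r
Discount factor: (1 + 0.0722)^(-3) = 0.811283
Bracket: 1 - 0.811283 = 0.188717
PV = $3,100.00 * 0.188717 / 0.0722 = $8,102.79

$8,102.79


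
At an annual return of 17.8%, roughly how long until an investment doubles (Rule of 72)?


Formula: Years ≈ 72 / r
Substituting: Years ≈ 72 / 17.8
Years ≈ 4.0

4.0 years


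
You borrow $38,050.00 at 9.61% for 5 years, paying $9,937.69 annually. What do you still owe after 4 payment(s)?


Formula: Balance = PV*(1+r)^k - PMT*((1+r)^k - 1)/r
Growth: (1 + 0.0961)^4 = 1.443447
Accumulated factor: ((1+r)^k - 1)/r = 4.614428
Balance = $38,050.00 * 1.443447 - $9,937.69 * 4.614428
Balance = $9,066.38

$9,066.38


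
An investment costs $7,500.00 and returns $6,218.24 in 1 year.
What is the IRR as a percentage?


Formula: IRR = C1/C0 - 1
Substituting: IRR = $6,218.24 / $7,500.00 - 1
Ratio: 0.829099 - 1 = -0.170901
IRR = -17.0901%

-17.0901%


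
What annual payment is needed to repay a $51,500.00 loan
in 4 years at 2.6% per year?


Formula: PMT = PV * r / (1 - (1+r)^(-n))
Denominator: 1 - (1 + 0.026)^(-4) = 0.097576
Numerator: $51,500.00 * 0.026 = 1339.0
PMT = 1339.0 / 0.097576 = $13,722.61

$13,722.61


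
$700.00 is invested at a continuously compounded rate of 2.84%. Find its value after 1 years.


Formula: FV = P * e^(r*t)
Exponent: r*t = 0.0284 * 1 = 0.0284
e^(0.0284) = 1.028807
FV = $700.00 * 1.028807 = $720.16

$720.16


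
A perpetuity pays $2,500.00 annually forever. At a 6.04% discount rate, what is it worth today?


Formula: PV = C / r
Substituting: PV = $2,500.00 / 0.0604
PV = $41,390.73

$41,390.73


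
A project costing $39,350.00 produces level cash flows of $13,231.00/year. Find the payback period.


Formula: Payback = investment / annual cash flow
Substituting: Payback = $39,350.00 / $13,231.00
Payback = 2.9741 years

2.9741 years


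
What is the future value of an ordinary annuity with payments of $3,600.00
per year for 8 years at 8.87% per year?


Formula: FV = PMT * ((1+r)^n - 1) / r
Growth factor: (1 + 0.0887)^8 = 1.97363
Numerator: 1.97363 - 1 = 0.97363
FV = $3,600.00 * 0.97363 / 0.0887 = $39,515.99

$39,515.99


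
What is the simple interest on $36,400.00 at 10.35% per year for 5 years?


Formula: I = P * r * t
Substituting: I = $36,400.00 * 0.1035 * 5
Step: I = $36,400.00 * 0.5175
I = $18,837.00

$18,837.00


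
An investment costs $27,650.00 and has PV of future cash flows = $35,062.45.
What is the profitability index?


Formula: PI = PV(cash flows) / initial investment
Substituting: PI = $35,062.45 / $27,650.00
PI = 1.2681

1.2681


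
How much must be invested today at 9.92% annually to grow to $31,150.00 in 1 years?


Formula: PV = FV / (1 + r)^n
Substituting: PV = $31,150.00 / (1 + 0.0992)^1
Discount factor: (1.0992)^1 = 1.0992
PV = $31,150.00 / 1.0992 = $28,338.79

$28,338.79


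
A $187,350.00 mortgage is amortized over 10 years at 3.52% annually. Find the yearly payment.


Formula: PMT = PV * r / (1 - (1+r)^(-n))
Denominator: 1 - (1 + 0.0352)^(-10) = 0.29245
Numerator: $187,350.00 * 0.0352 = 6594.72
PMT = 6594.72 / 0.29245 = $22,549.94

$22,549.94


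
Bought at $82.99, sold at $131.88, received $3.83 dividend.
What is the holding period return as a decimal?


Formula: HPR = (P1 - P0 + D) / P0
Gain: $131.88 - $82.99 + $3.83 = $52.72
HPR = $52.72 / $82.99 = 0.6353

0.6353


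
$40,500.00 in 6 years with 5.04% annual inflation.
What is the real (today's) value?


Formula: Real value = nominal / (1 + inflation)^years
Price level: (1 + 0.0504)^6 = 1.343162
Real value = $40,500.00 / 1.343162 = $30,152.74

$30,152.74


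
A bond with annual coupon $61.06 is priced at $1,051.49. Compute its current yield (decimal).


Formula: Current yield = annual coupon / price
Substituting: CY = $61.06 / $1,051.49
CY = 0.05807

0.05807


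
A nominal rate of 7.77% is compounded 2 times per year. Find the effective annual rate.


Formula: EAR = (1 + r/m)^m - 1
Period rate: r/m = 0.0777 / 2 = 0.03885
Compounding: (1 + 0.03885)^2 = 1.079209
EAR = 1.079209 - 1 = 0.079209

0.079209


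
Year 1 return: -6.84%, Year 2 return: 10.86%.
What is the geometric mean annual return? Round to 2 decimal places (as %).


Formula: Geometric mean = ((1+r1)*(1+r2))^(1/2) - 1
Product: (1 + -0.0684) * (1 + 0.1086) = 0.9316 * 1.1086 = 1.032772
Square root: 1.032772^0.5 = 1.016254
Geometric mean = 1.016254 - 1 = 0.016254
As percentage: 1.63%

1.63%


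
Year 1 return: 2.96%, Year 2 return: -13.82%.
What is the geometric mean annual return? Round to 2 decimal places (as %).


Formula: Geometric mean = ((1+r1)*(1+r2))^(1/2) - 1
Product: (1 + 0.0296) * (1 + -0.1382) = 1.0296 * 0.8618 = 0.887309
Square root: 0.887309^0.5 = 0.941971
Geometric mean = 0.941971 - 1 = -0.058029
As percentage: -5.80%

-5.80%


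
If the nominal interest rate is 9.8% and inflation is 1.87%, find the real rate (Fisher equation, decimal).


Formula: (1 + r_real) = (1 + r_nom) / (1 + inflation)
Substituting: (1 + r_real) = 1.098 / 1.0187
(1 + r_real) = 1.077844
r_real = 1.077844 - 1 = 0.077844

0.077844
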